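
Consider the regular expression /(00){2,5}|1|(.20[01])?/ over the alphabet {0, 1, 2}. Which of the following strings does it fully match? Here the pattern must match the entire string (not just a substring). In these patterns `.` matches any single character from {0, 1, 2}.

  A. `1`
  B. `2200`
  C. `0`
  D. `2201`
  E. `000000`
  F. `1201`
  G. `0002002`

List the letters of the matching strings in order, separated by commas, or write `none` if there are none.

A. `1` → match
B. `2200` → match
C. `0` → no match
D. `2201` → match
E. `000000` → match
F. `1201` → match
G. `0002002` → no match

A, B, D, E, F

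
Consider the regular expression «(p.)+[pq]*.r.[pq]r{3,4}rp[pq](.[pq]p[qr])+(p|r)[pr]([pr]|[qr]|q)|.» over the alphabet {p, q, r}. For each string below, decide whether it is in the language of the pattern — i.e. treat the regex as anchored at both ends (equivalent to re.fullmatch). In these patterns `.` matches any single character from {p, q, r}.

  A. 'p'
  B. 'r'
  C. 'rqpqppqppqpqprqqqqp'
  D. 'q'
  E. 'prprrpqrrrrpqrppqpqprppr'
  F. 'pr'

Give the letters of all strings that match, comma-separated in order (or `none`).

A → match
B → match
C → no match
D → match
E → match
F → no match

A, B, D, E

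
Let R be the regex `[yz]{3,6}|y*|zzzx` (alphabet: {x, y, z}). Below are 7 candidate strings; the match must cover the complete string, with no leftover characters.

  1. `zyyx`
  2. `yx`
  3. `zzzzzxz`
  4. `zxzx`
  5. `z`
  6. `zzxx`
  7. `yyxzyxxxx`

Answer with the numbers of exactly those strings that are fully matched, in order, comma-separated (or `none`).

none

1. `zyyx` → no match
2. `yx` → no match
3. `zzzzzxz` → no match
4. `zxzx` → no match
5. `z` → no match
6. `zzxx` → no match
7. `yyxzyxxxx` → no match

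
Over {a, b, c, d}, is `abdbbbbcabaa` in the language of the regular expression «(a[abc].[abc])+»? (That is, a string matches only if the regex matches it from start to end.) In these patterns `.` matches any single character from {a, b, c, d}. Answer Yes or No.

No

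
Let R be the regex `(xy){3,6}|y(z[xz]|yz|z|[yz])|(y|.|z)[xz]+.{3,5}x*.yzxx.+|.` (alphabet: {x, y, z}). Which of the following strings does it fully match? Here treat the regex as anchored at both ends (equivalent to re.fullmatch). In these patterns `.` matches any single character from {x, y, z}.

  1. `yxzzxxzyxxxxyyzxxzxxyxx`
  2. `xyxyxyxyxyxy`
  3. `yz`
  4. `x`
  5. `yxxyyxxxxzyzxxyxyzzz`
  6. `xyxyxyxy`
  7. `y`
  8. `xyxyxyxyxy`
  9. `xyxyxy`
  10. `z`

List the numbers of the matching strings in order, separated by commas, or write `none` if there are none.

1, 2, 3, 4, 5, 6, 7, 8, 9, 10

1 → match
2 → match
3 → match
4 → match
5 → match
6 → match
7 → match
8 → match
9 → match
10 → match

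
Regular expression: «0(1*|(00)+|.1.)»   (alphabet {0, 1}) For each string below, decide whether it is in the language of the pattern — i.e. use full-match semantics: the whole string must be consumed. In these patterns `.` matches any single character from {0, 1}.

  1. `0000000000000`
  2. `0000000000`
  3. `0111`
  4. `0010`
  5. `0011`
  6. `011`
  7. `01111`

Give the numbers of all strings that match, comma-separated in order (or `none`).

1, 3, 4, 5, 6, 7

1 → match
2. `0000000000` → no match
3. `0111` → match
4. `0010` → match
5. `0011` → match
6. `011` → match
7. `01111` → match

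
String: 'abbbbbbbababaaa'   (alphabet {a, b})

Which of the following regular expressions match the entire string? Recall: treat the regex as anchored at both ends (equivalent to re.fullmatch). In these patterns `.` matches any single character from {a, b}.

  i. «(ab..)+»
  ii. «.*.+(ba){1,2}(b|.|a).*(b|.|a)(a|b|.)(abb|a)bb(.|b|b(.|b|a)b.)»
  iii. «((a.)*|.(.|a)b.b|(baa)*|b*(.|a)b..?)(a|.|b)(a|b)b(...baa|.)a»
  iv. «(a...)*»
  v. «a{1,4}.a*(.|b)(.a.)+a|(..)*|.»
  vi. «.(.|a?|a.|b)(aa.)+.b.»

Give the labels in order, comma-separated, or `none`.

iii

i → no match
ii → no match
iii → match
iv → no match
v → no match
vi → no match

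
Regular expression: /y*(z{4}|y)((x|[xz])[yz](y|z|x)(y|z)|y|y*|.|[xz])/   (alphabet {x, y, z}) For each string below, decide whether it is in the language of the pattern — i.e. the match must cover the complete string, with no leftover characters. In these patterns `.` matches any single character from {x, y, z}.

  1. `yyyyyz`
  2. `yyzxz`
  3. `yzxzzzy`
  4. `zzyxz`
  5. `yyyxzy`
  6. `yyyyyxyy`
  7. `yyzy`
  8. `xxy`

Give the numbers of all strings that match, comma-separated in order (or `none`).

1

1. `yyyyyz` → match
2. `yyzxz` → no match
3. `yzxzzzy` → no match
4. `zzyxz` → no match
5. `yyyxzy` → no match
6. `yyyyyxyy` → no match
7. `yyzy` → no match
8. `xxy` → no match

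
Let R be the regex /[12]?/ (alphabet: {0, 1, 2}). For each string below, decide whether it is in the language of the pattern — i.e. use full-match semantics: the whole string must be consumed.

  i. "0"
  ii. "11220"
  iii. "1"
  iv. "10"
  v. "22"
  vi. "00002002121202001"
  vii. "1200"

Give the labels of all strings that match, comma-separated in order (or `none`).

i. "0" → no match
ii. "11220" → no match
iii. "1" → match
iv. "10" → no match
v. "22" → no match
vi → no match
vii. "1200" → no match

iii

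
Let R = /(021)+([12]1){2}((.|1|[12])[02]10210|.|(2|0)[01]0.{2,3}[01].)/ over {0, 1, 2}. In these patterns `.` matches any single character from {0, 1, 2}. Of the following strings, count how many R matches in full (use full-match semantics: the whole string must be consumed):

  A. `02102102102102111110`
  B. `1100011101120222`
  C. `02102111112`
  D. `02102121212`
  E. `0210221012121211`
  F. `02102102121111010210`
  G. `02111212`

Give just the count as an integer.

A → match
B → no match — must start with `021`
C → match
D → match
E → no match
F → match
G → match
Total matched: 5

5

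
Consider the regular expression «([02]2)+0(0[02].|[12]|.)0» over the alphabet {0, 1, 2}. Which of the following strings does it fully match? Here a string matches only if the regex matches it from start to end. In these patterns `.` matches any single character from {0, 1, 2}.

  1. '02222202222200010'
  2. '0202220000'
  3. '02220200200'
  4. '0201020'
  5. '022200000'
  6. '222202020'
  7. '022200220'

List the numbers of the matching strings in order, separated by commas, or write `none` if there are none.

1 → match
2 → no match
3 → match
4 → no match
5 → match
6 → match
7 → match

1, 3, 5, 6, 7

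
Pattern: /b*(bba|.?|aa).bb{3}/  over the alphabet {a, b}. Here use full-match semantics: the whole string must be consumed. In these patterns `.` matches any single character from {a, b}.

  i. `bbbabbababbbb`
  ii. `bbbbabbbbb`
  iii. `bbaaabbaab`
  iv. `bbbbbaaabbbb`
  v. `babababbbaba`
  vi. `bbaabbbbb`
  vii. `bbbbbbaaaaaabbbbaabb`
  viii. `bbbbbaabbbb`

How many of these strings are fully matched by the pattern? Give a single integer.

i → no match
ii → match
iii → no match
iv → match
v → no match — must end with `b`
vi → match
vii → no match
viii → match
Total matched: 4

4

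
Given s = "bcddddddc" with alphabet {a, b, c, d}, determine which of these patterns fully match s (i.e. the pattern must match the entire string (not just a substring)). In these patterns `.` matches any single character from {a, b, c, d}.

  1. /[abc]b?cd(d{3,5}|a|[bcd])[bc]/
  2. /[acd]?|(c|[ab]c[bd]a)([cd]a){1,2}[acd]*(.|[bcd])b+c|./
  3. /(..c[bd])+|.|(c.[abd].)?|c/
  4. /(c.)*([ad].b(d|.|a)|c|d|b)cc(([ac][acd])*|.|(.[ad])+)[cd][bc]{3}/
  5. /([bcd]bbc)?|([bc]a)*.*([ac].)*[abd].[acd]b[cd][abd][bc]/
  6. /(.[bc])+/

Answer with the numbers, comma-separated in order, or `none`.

1 → match
2 → no match
3 → no match
4 → no match
5 → no match
6 → no match

1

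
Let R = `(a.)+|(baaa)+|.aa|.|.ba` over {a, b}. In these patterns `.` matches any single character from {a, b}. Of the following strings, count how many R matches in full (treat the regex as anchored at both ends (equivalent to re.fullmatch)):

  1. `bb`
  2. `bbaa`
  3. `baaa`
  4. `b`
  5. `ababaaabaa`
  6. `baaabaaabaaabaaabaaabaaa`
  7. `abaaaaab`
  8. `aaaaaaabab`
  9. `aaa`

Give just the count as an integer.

1 → no match
2 → no match
3 → match
4 → match
5 → match
6 → match
7 → match
8 → match
9 → match
Total matched: 7

7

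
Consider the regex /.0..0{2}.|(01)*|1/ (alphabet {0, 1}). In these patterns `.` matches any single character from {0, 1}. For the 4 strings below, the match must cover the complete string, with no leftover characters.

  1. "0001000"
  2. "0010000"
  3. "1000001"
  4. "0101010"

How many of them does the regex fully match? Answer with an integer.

3

1 → match
2 → match
3 → match
4 → no match
Total matched: 3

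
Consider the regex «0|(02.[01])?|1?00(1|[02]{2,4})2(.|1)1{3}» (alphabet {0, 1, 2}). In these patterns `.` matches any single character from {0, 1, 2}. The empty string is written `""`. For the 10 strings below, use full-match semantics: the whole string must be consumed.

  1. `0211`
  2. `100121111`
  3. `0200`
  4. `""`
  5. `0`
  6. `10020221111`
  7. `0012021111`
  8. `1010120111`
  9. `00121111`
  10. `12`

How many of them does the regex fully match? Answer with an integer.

7

1. `0211` → match
2. `100121111` → match
3. `0200` → match
4. `""` → match
5. `0` → match
6. `10020221111` → match
7. `0012021111` → no match
8. `1010120111` → no match
9. `00121111` → match
10. `12` → no match
Total matched: 7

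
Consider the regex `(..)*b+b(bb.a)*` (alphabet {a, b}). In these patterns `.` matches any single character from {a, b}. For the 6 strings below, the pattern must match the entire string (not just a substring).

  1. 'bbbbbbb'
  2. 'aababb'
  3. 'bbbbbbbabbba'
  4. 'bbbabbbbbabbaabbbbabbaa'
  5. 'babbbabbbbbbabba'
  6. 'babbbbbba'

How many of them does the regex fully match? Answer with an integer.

4

1. 'bbbbbbb' → match
2. 'aababb' → match
3. 'bbbbbbbabbba' → match
4 → no match
5 → no match
6. 'babbbbbba' → match
Total matched: 4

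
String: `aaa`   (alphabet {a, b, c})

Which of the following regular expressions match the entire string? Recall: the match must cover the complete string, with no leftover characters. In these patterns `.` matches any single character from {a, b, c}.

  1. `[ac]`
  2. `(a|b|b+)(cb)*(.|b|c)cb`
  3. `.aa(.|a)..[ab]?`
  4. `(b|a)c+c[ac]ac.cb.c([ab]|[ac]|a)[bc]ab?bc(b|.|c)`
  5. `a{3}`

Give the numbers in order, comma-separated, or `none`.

5

1 → no match
2 → no match — must end with `cb`
3 → no match
4 → no match
5 → match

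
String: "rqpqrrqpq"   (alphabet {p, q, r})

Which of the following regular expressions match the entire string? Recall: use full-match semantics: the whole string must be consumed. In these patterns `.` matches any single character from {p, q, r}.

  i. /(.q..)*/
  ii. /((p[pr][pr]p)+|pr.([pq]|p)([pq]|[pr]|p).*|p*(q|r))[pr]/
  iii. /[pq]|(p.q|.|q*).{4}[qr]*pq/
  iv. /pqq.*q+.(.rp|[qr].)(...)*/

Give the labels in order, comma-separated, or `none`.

iii

i → no match
ii → no match
iii → match
iv → no match — must start with "pqq"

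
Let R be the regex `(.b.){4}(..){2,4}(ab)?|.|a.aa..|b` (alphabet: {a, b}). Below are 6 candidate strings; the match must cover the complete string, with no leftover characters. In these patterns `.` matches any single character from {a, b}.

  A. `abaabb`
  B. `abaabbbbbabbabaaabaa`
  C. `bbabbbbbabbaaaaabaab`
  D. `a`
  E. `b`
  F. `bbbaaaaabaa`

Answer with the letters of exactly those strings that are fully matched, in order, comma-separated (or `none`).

A, B, C, D, E

A. `abaabb` → match
B → match
C → match
D. `a` → match
E. `b` → match
F. `bbbaaaaabaa` → no match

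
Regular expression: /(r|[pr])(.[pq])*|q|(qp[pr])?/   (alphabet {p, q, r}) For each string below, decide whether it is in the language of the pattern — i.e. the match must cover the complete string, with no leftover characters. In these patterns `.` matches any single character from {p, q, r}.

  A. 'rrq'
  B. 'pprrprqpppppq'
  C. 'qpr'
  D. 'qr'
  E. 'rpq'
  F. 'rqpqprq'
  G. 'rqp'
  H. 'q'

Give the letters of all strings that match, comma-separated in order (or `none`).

A, C, E, F, G, H

A → match
B → no match
C → match
D → no match
E → match
F → match
G → match
H → match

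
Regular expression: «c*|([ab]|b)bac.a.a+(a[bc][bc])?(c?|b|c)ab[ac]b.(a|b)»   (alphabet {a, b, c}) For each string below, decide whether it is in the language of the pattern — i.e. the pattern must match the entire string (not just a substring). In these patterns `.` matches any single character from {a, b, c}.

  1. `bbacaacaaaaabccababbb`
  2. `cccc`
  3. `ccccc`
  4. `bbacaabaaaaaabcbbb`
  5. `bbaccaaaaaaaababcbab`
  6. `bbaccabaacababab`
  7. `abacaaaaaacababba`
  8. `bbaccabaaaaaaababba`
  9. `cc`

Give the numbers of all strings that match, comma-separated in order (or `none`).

1, 2, 3, 4, 5, 6, 7, 8, 9

1 → match
2. `cccc` → match
3. `ccccc` → match
4 → match
5 → match
6 → match
7 → match
8 → match
9. `cc` → match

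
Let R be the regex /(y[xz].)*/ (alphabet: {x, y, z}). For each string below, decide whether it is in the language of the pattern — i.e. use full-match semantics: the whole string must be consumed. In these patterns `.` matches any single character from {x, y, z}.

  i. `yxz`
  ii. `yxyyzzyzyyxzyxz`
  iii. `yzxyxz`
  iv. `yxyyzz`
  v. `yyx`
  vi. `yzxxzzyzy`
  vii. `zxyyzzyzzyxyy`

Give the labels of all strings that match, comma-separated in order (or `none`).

i → match
ii → match
iii → match
iv → match
v → no match
vi → no match
vii → no match

i, ii, iii, iv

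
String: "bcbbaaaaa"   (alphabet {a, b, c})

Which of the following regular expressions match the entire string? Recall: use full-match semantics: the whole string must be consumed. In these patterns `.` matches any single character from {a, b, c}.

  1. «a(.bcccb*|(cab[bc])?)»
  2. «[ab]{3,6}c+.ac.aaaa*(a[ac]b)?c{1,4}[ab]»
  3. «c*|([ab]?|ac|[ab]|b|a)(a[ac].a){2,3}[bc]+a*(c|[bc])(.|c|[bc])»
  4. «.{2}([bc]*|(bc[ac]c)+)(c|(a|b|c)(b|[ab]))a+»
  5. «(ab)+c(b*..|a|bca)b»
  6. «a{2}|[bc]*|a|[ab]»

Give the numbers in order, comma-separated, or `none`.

4

1 → no match — must start with "a"
2 → no match
3 → no match
4 → match
5 → no match — must start with "ab"
6 → no match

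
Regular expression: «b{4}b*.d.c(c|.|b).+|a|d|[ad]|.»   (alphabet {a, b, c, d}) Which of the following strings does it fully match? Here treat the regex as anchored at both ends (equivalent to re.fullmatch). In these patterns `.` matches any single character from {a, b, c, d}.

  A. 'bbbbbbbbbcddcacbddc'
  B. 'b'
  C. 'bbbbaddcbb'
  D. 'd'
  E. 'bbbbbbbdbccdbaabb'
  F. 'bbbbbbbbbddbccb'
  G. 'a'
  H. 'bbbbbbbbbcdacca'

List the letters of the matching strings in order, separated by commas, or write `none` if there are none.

A, B, C, D, E, F, G, H

A → match
B → match
C → match
D → match
E → match
F → match
G → match
H → match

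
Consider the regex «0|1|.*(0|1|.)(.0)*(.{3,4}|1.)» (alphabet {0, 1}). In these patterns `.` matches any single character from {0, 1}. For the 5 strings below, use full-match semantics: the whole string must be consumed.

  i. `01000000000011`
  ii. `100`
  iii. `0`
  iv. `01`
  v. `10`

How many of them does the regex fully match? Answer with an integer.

2

i → match
ii → no match
iii → match
iv → no match
v → no match
Total matched: 2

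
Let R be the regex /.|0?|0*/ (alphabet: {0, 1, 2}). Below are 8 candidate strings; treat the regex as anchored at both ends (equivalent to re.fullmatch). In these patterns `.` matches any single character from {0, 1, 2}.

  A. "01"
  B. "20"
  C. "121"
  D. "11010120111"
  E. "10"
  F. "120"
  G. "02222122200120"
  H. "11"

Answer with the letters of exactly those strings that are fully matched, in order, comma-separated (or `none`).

A → no match
B → no match
C → no match
D → no match
E → no match
F → no match
G → no match
H → no match

none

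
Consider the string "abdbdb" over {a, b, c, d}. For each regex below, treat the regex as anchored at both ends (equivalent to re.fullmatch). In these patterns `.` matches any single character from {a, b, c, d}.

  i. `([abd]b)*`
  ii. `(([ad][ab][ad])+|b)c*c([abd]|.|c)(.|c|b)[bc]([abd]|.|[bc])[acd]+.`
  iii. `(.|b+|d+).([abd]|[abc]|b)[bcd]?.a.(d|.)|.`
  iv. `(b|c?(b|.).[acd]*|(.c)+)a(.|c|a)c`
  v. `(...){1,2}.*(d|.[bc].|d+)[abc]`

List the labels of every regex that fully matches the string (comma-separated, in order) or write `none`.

i → match
ii → no match
iii → no match
iv → no match — must end with "c"
v → match

i, v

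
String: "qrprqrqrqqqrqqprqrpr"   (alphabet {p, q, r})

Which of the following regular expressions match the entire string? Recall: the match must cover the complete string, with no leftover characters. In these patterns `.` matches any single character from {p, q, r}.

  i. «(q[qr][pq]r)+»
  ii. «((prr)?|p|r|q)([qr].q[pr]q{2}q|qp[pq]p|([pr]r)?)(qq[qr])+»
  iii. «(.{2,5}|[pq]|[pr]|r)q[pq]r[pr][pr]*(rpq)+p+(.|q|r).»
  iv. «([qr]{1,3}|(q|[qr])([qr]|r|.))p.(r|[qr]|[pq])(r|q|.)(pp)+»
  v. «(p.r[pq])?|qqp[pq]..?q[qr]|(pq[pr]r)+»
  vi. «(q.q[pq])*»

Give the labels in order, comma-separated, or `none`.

i

i → match
ii → no match
iii → no match
iv → no match — must end with "pp"
v → no match
vi → no match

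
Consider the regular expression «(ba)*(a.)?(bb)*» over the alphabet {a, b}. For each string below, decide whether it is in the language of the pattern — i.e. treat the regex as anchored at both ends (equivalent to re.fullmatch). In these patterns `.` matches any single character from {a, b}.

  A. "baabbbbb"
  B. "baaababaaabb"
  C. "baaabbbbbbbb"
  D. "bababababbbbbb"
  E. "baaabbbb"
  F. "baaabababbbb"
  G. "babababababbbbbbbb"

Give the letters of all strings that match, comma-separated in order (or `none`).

A → match
B → no match
C → match
D → match
E → match
F → no match
G → match

A, C, D, E, G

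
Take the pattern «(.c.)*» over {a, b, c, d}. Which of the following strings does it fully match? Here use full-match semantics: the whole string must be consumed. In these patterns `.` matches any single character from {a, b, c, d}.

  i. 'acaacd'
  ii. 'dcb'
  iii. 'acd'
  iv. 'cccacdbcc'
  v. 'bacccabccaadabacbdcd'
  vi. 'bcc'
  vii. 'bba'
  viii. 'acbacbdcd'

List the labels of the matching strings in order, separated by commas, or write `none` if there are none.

i, ii, iii, iv, vi, viii

i → match
ii → match
iii → match
iv → match
v → no match
vi → match
vii → no match
viii → match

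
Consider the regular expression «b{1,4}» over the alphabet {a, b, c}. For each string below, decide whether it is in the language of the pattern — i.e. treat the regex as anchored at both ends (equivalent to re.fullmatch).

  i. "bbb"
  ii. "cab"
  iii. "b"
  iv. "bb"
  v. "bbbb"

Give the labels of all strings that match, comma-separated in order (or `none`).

i → match
ii → no match — must start with "b"
iii → match
iv → match
v → match

i, iii, iv, v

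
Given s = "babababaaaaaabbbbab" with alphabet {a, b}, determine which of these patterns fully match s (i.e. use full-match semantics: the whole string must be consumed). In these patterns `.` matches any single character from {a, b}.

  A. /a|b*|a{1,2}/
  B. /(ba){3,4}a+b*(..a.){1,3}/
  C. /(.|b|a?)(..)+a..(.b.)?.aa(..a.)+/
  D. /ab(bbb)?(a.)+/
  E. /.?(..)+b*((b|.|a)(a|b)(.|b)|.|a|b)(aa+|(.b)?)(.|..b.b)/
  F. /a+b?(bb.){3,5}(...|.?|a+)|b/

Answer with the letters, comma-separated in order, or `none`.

A → no match
B → match
C → no match
D → no match — must start with "ab"
E → match
F → no match

B, E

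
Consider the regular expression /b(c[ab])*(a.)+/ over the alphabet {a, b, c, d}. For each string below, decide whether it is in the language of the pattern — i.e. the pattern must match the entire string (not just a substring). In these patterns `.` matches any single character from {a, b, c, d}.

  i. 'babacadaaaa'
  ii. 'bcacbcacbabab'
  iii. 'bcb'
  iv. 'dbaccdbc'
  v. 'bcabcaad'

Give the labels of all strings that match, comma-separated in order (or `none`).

i → match
ii → match
iii → no match
iv → no match — must start with 'b'
v → no match

i, ii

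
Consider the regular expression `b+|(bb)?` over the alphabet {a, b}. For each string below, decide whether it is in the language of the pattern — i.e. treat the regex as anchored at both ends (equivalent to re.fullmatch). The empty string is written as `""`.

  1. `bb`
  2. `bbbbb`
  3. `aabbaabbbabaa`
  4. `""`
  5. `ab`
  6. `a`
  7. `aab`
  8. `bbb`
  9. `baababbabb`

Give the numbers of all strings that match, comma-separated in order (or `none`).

1, 2, 4, 8

1 → match
2 → match
3 → no match
4 → match
5 → no match
6 → no match
7 → no match
8 → match
9 → no match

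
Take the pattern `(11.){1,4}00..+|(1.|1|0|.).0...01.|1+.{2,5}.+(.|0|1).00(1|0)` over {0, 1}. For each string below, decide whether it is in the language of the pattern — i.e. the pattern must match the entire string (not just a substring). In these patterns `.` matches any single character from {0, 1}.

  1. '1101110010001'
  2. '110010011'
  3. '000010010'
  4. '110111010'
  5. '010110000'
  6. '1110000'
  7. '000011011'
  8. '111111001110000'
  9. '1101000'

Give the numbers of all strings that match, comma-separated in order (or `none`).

1 → match
2. '110010011' → match
3. '000010010' → match
4. '110111010' → match
5. '010110000' → no match
6. '1110000' → match
7. '000011011' → match
8 → match
9. '1101000' → no match

1, 2, 3, 4, 6, 7, 8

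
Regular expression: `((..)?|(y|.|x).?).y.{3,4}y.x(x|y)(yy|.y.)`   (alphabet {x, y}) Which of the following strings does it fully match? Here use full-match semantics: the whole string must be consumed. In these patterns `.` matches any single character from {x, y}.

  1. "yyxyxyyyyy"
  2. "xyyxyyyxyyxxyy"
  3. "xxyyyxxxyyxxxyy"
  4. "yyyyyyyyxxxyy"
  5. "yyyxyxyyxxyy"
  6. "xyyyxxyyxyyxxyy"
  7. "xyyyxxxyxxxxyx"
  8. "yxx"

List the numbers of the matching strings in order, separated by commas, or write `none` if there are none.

3, 4, 5, 7

1. "yyxyxyyyyy" → no match
2 → no match
3 → match
4 → match
5. "yyyxyxyyxxyy" → match
6 → no match
7 → match
8. "yxx" → no match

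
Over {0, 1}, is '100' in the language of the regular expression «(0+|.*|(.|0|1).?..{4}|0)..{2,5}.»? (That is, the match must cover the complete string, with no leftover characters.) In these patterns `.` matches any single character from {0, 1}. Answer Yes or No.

No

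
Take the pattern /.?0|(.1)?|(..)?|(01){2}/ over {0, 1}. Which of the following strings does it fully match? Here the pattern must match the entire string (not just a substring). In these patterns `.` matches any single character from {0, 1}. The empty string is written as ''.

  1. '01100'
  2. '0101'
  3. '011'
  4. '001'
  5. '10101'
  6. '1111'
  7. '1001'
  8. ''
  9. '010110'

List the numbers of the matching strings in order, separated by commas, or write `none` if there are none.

1 → no match
2 → match
3 → no match
4 → no match
5 → no match
6 → no match
7 → no match
8 → match
9 → no match

2, 8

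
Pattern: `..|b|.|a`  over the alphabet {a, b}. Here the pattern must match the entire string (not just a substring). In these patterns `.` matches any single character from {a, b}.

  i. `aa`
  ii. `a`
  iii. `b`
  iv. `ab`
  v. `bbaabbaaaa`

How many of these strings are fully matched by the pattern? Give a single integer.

4

i. `aa` → match
ii. `a` → match
iii. `b` → match
iv. `ab` → match
v. `bbaabbaaaa` → no match
Total matched: 4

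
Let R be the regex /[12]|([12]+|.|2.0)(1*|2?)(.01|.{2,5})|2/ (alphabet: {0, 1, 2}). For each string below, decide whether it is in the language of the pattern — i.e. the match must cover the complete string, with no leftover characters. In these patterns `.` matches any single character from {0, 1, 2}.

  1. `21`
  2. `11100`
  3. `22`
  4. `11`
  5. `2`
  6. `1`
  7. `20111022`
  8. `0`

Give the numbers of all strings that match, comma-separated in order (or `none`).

1 → no match
2 → match
3 → no match
4 → no match
5 → match
6 → match
7 → no match
8 → no match

2, 5, 6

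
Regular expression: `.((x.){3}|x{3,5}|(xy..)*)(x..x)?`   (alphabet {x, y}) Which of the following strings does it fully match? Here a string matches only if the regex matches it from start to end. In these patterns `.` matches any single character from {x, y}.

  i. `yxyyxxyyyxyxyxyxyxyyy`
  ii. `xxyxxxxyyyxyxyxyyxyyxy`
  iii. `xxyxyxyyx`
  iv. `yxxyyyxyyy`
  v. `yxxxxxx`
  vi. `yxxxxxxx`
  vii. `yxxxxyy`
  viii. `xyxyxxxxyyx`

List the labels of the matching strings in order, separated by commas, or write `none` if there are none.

i → match
ii → no match
iii. `xxyxyxyyx` → match
iv. `yxxyyyxyyy` → no match
v. `yxxxxxx` → match
vi. `yxxxxxxx` → match
vii. `yxxxxyy` → no match
viii. `xyxyxxxxyyx` → no match

i, iii, v, vi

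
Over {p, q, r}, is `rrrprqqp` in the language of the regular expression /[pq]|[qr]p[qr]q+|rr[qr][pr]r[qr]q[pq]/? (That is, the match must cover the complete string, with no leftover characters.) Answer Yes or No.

Yes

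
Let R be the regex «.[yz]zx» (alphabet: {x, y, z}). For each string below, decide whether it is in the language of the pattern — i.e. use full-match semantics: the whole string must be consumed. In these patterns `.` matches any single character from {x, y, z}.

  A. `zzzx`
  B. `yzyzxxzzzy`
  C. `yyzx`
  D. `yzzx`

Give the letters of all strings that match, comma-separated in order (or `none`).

A, C, D

A. `zzzx` → match
B. `yzyzxxzzzy` → no match — must end with `zx`
C. `yyzx` → match
D. `yzzx` → match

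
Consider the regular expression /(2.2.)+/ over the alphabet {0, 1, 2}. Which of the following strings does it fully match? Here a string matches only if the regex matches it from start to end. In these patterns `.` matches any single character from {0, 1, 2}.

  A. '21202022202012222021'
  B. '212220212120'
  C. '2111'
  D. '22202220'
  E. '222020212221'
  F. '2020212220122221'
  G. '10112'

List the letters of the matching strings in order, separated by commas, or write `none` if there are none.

B, D, E

A → no match
B → match
C → no match
D → match
E → match
F → no match
G → no match — must start with '2'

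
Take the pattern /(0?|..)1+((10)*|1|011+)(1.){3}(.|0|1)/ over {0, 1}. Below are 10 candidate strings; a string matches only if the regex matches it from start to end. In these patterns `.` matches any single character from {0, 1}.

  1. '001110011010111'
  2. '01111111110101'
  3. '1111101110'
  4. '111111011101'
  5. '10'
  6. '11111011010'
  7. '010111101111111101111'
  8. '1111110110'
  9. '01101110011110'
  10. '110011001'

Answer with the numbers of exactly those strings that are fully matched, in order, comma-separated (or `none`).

1 → no match
2 → match
3 → no match
4 → match
5 → no match
6 → no match
7 → no match
8 → match
9 → no match
10 → no match

2, 4, 8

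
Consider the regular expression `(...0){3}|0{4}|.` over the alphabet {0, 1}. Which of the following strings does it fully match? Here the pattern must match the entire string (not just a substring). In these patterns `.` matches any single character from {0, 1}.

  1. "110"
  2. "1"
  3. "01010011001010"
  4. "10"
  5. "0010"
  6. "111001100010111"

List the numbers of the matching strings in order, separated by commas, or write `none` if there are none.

2

1 → no match
2 → match
3 → no match
4 → no match
5 → no match
6 → no match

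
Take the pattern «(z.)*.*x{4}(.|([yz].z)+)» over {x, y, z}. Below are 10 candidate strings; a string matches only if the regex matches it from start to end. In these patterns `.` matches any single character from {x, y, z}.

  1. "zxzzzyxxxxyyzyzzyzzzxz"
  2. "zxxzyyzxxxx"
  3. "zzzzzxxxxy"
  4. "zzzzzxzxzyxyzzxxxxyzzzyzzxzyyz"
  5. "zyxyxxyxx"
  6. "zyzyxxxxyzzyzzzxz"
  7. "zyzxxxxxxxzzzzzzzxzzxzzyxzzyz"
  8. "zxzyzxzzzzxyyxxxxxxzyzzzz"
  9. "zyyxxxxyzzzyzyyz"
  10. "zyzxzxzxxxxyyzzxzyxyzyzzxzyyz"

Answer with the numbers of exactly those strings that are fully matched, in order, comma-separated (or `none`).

1 → match
2 → no match
3 → match
4 → match
5 → no match
6 → match
7 → no match
8 → match
9 → match
10 → no match

1, 3, 4, 6, 8, 9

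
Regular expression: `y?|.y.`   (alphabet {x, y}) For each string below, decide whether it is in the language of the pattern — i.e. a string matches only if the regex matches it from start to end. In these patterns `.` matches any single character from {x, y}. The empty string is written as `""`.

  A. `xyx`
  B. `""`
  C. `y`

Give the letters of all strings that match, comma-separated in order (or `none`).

A, B, C

A → match
B → match
C → match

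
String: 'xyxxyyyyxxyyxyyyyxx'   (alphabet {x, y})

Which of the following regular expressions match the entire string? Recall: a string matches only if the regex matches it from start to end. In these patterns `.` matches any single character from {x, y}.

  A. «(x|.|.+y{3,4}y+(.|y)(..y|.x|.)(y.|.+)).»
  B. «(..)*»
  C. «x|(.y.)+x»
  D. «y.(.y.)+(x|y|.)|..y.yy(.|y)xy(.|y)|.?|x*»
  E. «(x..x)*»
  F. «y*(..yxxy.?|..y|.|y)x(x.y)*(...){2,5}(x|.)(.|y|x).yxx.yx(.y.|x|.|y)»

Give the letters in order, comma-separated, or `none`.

A → match
B → no match
C → match
D → no match
E → no match
F → no match

A, C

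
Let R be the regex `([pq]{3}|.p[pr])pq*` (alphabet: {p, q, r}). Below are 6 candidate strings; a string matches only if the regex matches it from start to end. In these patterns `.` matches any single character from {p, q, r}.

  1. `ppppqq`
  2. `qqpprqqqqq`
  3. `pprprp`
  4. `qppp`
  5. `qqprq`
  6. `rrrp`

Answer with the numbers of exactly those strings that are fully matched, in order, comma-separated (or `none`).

1. `ppppqq` → match
2. `qqpprqqqqq` → no match
3. `pprprp` → no match
4. `qppp` → match
5. `qqprq` → no match
6. `rrrp` → no match

1, 4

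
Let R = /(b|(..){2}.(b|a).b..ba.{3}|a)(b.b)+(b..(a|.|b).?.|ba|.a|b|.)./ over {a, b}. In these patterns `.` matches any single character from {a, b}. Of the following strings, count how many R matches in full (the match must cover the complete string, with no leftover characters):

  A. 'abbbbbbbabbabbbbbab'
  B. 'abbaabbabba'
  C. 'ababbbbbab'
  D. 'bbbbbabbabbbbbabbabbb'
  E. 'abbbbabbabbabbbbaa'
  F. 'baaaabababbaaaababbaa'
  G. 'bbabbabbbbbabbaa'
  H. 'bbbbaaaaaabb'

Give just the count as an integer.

A → match
B → no match
C → match
D → match
E → match
F → match
G → match
H → no match
Total matched: 6

6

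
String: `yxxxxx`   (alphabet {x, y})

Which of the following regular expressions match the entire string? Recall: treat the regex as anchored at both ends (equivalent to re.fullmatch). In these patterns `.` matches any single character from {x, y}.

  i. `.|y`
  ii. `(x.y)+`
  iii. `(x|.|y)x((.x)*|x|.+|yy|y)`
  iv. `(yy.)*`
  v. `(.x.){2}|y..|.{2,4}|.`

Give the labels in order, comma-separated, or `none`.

iii, v

i → no match
ii → no match — must start with `x`
iii → match
iv → no match
v → match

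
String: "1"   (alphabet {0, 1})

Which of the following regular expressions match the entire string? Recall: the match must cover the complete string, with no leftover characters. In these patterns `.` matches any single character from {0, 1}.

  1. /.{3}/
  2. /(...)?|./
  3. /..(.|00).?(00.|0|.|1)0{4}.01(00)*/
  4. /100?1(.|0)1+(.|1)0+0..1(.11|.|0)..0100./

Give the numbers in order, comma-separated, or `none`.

2

1 → no match
2 → match
3 → no match
4 → no match — must start with "10"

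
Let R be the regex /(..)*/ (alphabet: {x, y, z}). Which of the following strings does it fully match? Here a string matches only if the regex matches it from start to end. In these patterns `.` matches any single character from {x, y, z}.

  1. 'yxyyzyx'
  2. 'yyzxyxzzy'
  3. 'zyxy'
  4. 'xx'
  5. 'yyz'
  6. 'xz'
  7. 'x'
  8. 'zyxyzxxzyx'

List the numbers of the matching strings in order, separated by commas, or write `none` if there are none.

3, 4, 6, 8

1 → no match
2 → no match
3 → match
4 → match
5 → no match
6 → match
7 → no match
8 → match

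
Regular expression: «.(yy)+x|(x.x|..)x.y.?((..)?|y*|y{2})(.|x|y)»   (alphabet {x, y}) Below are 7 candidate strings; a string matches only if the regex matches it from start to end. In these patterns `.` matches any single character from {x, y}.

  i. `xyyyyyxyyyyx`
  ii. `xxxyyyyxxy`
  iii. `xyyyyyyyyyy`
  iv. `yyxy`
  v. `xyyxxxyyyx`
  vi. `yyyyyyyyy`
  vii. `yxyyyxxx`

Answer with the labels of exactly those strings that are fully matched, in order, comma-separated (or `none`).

none

i. `xyyyyyxyyyyx` → no match
ii. `xxxyyyyxxy` → no match
iii. `xyyyyyyyyyy` → no match
iv. `yyxy` → no match
v. `xyyxxxyyyx` → no match
vi. `yyyyyyyyy` → no match
vii. `yxyyyxxx` → no match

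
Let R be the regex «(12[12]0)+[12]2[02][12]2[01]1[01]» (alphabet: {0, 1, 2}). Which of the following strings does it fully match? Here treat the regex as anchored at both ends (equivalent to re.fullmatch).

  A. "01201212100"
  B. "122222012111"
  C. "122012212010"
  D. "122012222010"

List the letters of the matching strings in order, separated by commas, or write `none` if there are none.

C, D

A → no match — must start with "12"
B → no match
C → match
D → match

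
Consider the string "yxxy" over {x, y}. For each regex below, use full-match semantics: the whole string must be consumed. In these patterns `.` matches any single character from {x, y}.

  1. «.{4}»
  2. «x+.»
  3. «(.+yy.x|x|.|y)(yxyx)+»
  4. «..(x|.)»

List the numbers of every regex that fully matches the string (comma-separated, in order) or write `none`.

1 → match
2 → no match — must start with "x"
3 → no match — must end with "yxyx"
4 → no match

1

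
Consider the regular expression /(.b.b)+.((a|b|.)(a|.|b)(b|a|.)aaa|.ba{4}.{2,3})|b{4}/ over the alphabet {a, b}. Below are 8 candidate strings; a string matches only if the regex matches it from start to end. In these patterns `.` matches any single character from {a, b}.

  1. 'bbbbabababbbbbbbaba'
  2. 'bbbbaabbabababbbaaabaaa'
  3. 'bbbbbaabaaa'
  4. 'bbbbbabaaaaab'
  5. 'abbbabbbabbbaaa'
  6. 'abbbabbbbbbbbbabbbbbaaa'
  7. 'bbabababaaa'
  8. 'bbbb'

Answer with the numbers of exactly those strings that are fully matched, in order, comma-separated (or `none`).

1 → no match
2 → no match
3 → match
4 → match
5 → match
6 → match
7 → match
8 → match

3, 4, 5, 6, 7, 8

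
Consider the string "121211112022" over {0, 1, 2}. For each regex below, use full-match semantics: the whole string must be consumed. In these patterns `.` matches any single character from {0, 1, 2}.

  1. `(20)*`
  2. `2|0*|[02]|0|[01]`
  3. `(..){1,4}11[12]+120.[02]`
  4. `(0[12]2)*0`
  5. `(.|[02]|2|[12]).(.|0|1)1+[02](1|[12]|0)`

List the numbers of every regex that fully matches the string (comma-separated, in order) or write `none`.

3

1 → no match
2 → no match
3 → match
4 → no match — must end with "0"
5 → no match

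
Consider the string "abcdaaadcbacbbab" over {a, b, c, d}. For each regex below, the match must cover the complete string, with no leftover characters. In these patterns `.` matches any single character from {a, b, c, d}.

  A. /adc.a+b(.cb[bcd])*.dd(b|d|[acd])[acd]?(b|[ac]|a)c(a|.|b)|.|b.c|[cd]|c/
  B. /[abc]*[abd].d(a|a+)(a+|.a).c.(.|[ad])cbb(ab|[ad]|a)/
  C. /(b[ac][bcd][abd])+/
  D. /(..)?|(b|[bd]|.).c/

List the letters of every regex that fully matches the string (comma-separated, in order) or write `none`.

B

A → no match
B → match
C → no match — must start with "b"
D → no match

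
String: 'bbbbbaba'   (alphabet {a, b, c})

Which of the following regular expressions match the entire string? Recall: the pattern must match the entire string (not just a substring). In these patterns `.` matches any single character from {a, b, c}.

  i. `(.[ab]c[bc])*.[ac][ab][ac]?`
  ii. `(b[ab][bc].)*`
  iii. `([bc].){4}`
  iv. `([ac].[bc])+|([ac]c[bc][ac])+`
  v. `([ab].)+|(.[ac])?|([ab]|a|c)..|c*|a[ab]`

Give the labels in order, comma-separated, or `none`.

i → no match
ii → match
iii → match
iv → no match
v → match

ii, iii, v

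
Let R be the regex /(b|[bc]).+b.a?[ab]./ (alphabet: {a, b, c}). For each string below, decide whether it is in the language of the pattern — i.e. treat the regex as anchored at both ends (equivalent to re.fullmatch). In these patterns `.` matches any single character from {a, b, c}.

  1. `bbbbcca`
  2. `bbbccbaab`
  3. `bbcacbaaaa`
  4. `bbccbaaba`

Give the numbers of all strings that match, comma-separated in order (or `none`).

2, 3, 4

1. `bbbbcca` → no match
2. `bbbccbaab` → match
3. `bbcacbaaaa` → match
4. `bbccbaaba` → match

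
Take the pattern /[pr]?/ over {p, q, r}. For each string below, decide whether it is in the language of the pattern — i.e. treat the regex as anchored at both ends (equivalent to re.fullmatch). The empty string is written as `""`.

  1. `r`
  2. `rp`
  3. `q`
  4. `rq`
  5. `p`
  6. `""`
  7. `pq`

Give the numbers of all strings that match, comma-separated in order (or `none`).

1. `r` → match
2. `rp` → no match
3. `q` → no match
4. `rq` → no match
5. `p` → match
6. `""` → match
7. `pq` → no match

1, 5, 6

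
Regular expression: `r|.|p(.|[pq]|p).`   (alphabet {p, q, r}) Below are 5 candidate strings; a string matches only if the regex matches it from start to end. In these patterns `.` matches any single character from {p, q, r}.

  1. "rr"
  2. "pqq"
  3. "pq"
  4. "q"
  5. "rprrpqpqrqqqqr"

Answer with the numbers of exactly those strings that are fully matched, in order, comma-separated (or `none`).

2, 4

1. "rr" → no match
2. "pqq" → match
3. "pq" → no match
4. "q" → match
5 → no match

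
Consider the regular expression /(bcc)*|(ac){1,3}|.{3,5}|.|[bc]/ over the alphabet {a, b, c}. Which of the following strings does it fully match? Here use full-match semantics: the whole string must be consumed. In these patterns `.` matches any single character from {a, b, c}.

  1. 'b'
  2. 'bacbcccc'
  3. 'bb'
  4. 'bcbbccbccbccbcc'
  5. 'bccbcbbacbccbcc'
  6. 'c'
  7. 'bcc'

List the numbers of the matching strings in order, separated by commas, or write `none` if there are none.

1 → match
2 → no match
3 → no match
4 → no match
5 → no match
6 → match
7 → match

1, 6, 7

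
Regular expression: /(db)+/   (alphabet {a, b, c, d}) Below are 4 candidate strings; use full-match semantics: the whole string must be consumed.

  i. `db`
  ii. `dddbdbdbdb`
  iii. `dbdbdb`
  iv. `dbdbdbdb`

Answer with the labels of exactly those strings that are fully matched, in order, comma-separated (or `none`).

i, iii, iv

i → match
ii → no match — must start with `db`
iii → match
iv → match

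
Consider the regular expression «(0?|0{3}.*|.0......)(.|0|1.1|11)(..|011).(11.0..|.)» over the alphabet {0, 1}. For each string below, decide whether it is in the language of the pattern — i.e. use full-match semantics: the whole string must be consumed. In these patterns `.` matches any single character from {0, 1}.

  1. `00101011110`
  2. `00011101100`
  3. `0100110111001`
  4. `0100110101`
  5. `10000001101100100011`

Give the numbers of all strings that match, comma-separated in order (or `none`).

1 → no match
2 → match
3 → no match
4 → no match
5 → no match

2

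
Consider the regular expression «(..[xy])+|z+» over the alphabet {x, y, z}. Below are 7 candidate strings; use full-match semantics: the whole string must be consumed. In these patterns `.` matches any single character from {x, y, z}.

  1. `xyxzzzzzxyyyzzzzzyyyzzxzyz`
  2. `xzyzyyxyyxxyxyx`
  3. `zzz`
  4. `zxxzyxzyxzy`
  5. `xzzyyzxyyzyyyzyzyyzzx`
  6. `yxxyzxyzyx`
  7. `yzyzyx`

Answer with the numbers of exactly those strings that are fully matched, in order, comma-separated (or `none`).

2, 3, 7

1 → no match
2 → match
3. `zzz` → match
4. `zxxzyxzyxzy` → no match
5 → no match
6. `yxxyzxyzyx` → no match
7. `yzyzyx` → match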